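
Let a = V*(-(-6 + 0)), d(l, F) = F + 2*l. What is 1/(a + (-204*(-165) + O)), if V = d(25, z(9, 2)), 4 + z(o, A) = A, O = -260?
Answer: 1/33688 ≈ 2.9684e-5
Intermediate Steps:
z(o, A) = -4 + A
V = 48 (V = (-4 + 2) + 2*25 = -2 + 50 = 48)
a = 288 (a = 48*(-(-6 + 0)) = 48*(-1*(-6)) = 48*6 = 288)
1/(a + (-204*(-165) + O)) = 1/(288 + (-204*(-165) - 260)) = 1/(288 + (33660 - 260)) = 1/(288 + 33400) = 1/33688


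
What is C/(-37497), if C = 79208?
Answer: -79208/37497 ≈ -2.1124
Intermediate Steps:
C/(-37497) = 79208/(-37497) = 79208*(-1/37497) = -79208/37497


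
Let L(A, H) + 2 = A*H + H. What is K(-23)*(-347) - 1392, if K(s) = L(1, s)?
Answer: 15264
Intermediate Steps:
L(A, H) = -2 + H + A*H (L(A, H) = -2 + (A*H + H) = -2 + (H + A*H) = -2 + H + A*H)
K(s) = -2 + 2*s (K(s) = -2 + s + 1*s = -2 + s + s = -2 + 2*s)
K(-23)*(-347) - 1392 = (-2 + 2*(-23))*(-347) - 1392 = (-2 - 46)*(-347) - 1392 = -48*(-347) - 1392 = 16656 - 1392 = 15264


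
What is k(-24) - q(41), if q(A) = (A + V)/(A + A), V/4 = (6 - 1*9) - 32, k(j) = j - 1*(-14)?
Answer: -721/82 ≈ -8.7927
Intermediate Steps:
k(j) = 14 + j (k(j) = j + 14 = 14 + j)
V = -140 (V = 4*((6 - 1*9) - 32) = 4*((6 - 9) - 32) = 4*(-3 - 32) = 4*(-35) = -140)
q(A) = (-140 + A)/(2*A) (q(A) = (A - 140)/(A + A) = (-140 + A)/((2*A)) = (-140 + A)*(1/(2*A)) = (-140 + A)/(2*A))
k(-24) - q(41) = (14 - 24) - (-140 + 41)/(2*41) = -10 - (-99)/(2*41) = -10 - 1*(-99/82) = -10 + 99/82 = -721/82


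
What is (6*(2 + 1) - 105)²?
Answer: 7569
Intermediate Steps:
(6*(2 + 1) - 105)² = (6*3 - 105)² = (18 - 105)² = (-87)² = 7569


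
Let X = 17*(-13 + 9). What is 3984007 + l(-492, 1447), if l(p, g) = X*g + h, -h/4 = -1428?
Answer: 3891323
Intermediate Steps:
h = 5712 (h = -4*(-1428) = 5712)
X = -68 (X = 17*(-4) = -68)
l(p, g) = 5712 - 68*g (l(p, g) = -68*g + 5712 = 5712 - 68*g)
3984007 + l(-492, 1447) = 3984007 + (5712 - 68*1447) = 3984007 + (5712 - 98396) = 3984007 - 92684 = 3891323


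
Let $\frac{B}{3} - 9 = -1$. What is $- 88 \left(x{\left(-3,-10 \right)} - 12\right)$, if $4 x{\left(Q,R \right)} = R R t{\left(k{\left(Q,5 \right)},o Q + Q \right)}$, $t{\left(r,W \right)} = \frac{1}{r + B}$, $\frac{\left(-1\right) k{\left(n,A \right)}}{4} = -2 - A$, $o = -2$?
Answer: $\frac{13178}{13} \approx 1013.7$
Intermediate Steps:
$B = 24$ ($B = 27 + 3 \left(-1\right) = 27 - 3 = 24$)
$k{\left(n,A \right)} = 8 + 4 A$ ($k{\left(n,A \right)} = - 4 \left(-2 - A\right) = 8 + 4 A$)
$t{\left(r,W \right)} = \frac{1}{24 + r}$ ($t{\left(r,W \right)} = \frac{1}{r + 24} = \frac{1}{24 + r}$)
$x{\left(Q,R \right)} = \frac{R^{2}}{208}$ ($x{\left(Q,R \right)} = \frac{R R \frac{1}{24 + \left(8 + 4 \cdot 5\right)}}{4} = \frac{R^{2} \frac{1}{24 + \left(8 + 20\right)}}{4} = \frac{R^{2} \frac{1}{24 + 28}}{4} = \frac{R^{2} \cdot \frac{1}{52}}{4} = \frac{\frac{1}{52} R^{2}}{4} = \frac{R^{2}}{208}$)
$- 88 \left(x{\left(-3,-10 \right)} - 12\right) = - 88 \left(\frac{\left(-10\right)^{2}}{208} - 12\right) = - 88 \left(\frac{1}{208} \cdot 100 - 12\right) = - 88 \left(\frac{25}{52} - 12\right) = \left(-88\right) \left(- \frac{599}{52}\right) = \frac{13178}{13}$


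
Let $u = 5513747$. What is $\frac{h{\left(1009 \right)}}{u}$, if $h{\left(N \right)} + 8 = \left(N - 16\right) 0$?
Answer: $- \frac{8}{5513747} \approx -1.4509 \cdot 10^{-6}$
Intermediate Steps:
$h{\left(N \right)} = -8$ ($h{\left(N \right)} = -8 + \left(N - 16\right) 0 = -8 + \left(-16 + N\right) 0 = -8 + 0 = -8$)
$\frac{h{\left(1009 \right)}}{u} = - \frac{8}{5513747}$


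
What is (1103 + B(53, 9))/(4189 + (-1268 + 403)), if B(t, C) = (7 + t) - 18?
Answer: 1145/3324 ≈ 0.34446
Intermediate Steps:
B(t, C) = -11 + t
(1103 + B(53, 9))/(4189 + (-1268 + 403)) = (1103 + (-11 + 53))/(4189 + (-1268 + 403)) = (1103 + 42)/(4189 - 865) = 1145/3324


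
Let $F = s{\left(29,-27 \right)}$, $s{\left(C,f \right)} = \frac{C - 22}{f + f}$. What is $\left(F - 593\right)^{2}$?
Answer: $\frac{1025856841}{2916} \approx 3.518 \cdot 10^{5}$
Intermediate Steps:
$s{\left(C,f \right)} = \frac{-22 + C}{2 f}$
$F = - \frac{7}{54}$ ($F = \frac{-22 + 29}{2 \left(-27\right)} = \frac{1}{2} \left(- \frac{1}{27}\right) 7 = - \frac{7}{54} \approx -0.12963$)
$\left(F - 593\right)^{2} = \left(- \frac{7}{54} - 593\right)^{2} = \left(- \frac{32029}{54}\right)^{2} = \frac{1025856841}{2916}$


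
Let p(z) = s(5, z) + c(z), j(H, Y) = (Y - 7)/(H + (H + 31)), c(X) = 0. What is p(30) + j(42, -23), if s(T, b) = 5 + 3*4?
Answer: 385/23 ≈ 16.739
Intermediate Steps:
s(T, b) = 17 (s(T, b) = 5 + 12 = 17)
j(H, Y) = (-7 + Y)/(31 + 2*H) (j(H, Y) = (-7 + Y)/(H + (31 + H)) = (-7 + Y)/(31 + 2*H))
p(z) = 17 (p(z) = 17 + 0 = 17)
p(30) + j(42, -23) = 17 + (-7 - 23)/(31 + 2*42) = 17 - 30/(31 + 84) = 17 - 30/115 = 17 + (1/115)*(-30) = 17 - 6/23 = 385/23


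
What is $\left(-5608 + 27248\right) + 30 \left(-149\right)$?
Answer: $17170$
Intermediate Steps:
$\left(-5608 + 27248\right) + 30 \left(-149\right) = 21640 - 4470 = 17170$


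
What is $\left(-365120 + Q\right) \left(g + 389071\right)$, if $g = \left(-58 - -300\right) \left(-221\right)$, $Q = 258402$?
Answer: $-35813386902$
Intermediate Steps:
$g = -53482$ ($g = \left(-58 + 300\right) \left(-221\right) = 242 \left(-221\right) = -53482$)
$\left(-365120 + Q\right) \left(g + 389071\right) = \left(-365120 + 258402\right) \left(-53482 + 389071\right) = \left(-106718\right) 335589 = -35813386902$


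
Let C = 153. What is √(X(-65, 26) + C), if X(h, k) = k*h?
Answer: I*√1537 ≈ 39.205*I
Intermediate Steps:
X(h, k) = h*k
√(X(-65, 26) + C) = √(-65*26 + 153) = √(-1690 + 153) = √(-1537) = I*√1537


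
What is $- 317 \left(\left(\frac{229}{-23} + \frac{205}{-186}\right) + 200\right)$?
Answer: $- \frac{256228247}{4278} \approx -59894.0$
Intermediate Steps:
$- 317 \left(\left(\frac{229}{-23} + \frac{205}{-186}\right) + 200\right) = - 317 \left(\left(229 \left(- \frac{1}{23}\right) + 205 \left(- \frac{1}{186}\right)\right) + 200\right) = - 317 \left(\left(- \frac{229}{23} - \frac{205}{186}\right) + 200\right) = - 317 \left(- \frac{47309}{4278} + 200\right) = \left(-317\right) \frac{808291}{4278} = - \frac{256228247}{4278}$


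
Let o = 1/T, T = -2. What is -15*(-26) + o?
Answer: 779/2 ≈ 389.50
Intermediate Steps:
o = -½ (o = 1/(-2) = -½ ≈ -0.50000)
-15*(-26) + o = -15*(-26) - ½ = 390 - ½ = 779/2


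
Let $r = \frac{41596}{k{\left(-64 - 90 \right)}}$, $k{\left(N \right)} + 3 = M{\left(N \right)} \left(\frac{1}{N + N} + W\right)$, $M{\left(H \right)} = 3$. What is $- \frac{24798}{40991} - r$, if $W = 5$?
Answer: $- \frac{525250562902}{151379763} \approx -3469.8$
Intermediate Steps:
$k{\left(N \right)} = 12 + \frac{3}{2 N}$ ($k{\left(N \right)} = -3 + 3 \left(\frac{1}{N + N} + 5\right) = -3 + 3 \left(\frac{1}{2 N} + 5\right) = -3 + 3 \left(5 + \frac{1}{2 N}\right) = -3 + \left(15 + \frac{3}{2 N}\right) = 12 + \frac{3}{2 N}$)
$r = \frac{12811568}{3693}$ ($r = \frac{41596}{12 + \frac{3}{2 \left(-64 - 90\right)}} = \frac{41596}{12 + \frac{3}{2 \left(-154\right)}} = \frac{41596}{12 + \frac{3}{2} \left(- \frac{1}{154}\right)} = \frac{41596}{12 - \frac{3}{308}} = \frac{41596}{\frac{3693}{308}} = 41596 \cdot \frac{308}{3693} = \frac{12811568}{3693} \approx 3469.1$)
$- \frac{24798}{40991} - r = - \frac{24798}{40991} - \frac{12811568}{3693} = - \frac{525250562902}{151379763}$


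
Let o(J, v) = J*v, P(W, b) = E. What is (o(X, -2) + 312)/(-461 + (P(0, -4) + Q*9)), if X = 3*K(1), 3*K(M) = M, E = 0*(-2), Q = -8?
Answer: -310/533 ≈ -0.58161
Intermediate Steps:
E = 0
K(M) = M/3
P(W, b) = 0
X = 1 (X = 3*((⅓)*1) = 3*(⅓) = 1)
(o(X, -2) + 312)/(-461 + (P(0, -4) + Q*9)) = (1*(-2) + 312)/(-461 + (0 - 8*9)) = (-2 + 312)/(-461 + (0 - 72)) = 310/(-461 - 72) = 310/(-533) = 310*(-1/533) = -310/533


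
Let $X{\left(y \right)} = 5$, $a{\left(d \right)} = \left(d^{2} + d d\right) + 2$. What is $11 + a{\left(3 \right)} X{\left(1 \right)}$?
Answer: $111$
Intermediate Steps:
$a{\left(d \right)} = 2 + 2 d^{2}$ ($a{\left(d \right)} = \left(d^{2} + d^{2}\right) + 2 = 2 d^{2} + 2 = 2 + 2 d^{2}$)
$11 + a{\left(3 \right)} X{\left(1 \right)} = 11 + \left(2 + 2 \cdot 3^{2}\right) 5 = 11 + \left(2 + 2 \cdot 9\right) 5 = 11 + \left(2 + 18\right) 5 = 11 + 20 \cdot 5 = 11 + 100 = 111$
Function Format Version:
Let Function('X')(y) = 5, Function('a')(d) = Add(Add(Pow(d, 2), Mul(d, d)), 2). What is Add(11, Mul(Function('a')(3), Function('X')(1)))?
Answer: 111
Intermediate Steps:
Function('a')(d) = Add(2, Mul(2, Pow(d, 2))) (Function('a')(d) = Add(Add(Pow(d, 2), Pow(d, 2)), 2) = Add(Mul(2, Pow(d, 2)), 2) = Add(2, Mul(2, Pow(d, 2))))
Add(11, Mul(Function('a')(3), Function('X')(1))) = Add(11, Mul(Add(2, Mul(2, Pow(3, 2))), 5)) = Add(11, Mul(Add(2, Mul(2, 9)), 5)) = Add(11, Mul(Add(2, 18), 5)) = Add(11, Mul(20, 5)) = Add(11, 100) = 111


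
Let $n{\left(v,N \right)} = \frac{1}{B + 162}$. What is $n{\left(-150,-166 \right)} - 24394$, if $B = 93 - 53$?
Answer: $- \frac{4927587}{202} \approx -24394.0$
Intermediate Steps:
$B = 40$
$n{\left(v,N \right)} = \frac{1}{202}$ ($n{\left(v,N \right)} = \frac{1}{40 + 162} = \frac{1}{202}$)
$n{\left(-150,-166 \right)} - 24394 = \frac{1}{202} - 24394 = - \frac{4927587}{202}$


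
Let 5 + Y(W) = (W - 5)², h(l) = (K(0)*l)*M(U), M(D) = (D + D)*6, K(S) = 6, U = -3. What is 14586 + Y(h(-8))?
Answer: 2983310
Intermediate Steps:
M(D) = 12*D (M(D) = (2*D)*6 = 12*D)
h(l) = -216*l (h(l) = (6*l)*(12*(-3)) = (6*l)*(-36) = -216*l)
Y(W) = -5 + (-5 + W)² (Y(W) = -5 + (W - 5)² = -5 + (-5 + W)²)
14586 + Y(h(-8)) = 14586 + (-5 + (-5 - 216*(-8))²) = 14586 + (-5 + (-5 + 1728)²) = 14586 + (-5 + 1723²) = 14586 + (-5 + 2968729) = 14586 + 2968724 = 2983310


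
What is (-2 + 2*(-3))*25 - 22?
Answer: -222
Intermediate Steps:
(-2 + 2*(-3))*25 - 22 = (-2 - 6)*25 - 22 = -8*25 - 22 = -200 - 22 = -222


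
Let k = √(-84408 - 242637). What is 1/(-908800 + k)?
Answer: -181760/165183553409 - I*√327045/825917767045 ≈ -1.1004e-6 - 6.9242e-10*I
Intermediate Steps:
k = I*√327045 (k = √(-327045) = I*√327045 ≈ 571.88*I)
1/(-908800 + k) = 1/(-908800 + I*√327045)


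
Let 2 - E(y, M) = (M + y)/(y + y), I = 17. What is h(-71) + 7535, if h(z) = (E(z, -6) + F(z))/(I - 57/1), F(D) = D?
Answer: 8561735/1136 ≈ 7536.7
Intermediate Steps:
E(y, M) = 2 - (M + y)/(2*y) (E(y, M) = 2 - (M + y)/(y + y) = 2 - (M + y)/(2*y))
h(z) = -z/40 - (6 + 3*z)/(80*z) (h(z) = ((-1*(-6) + 3*z)/(2*z) + z)/(17 - 57/1) = ((6 + 3*z)/(2*z) + z)/(17 - 57*1) = (z + (6 + 3*z)/(2*z))/(17 - 57) = (z + (6 + 3*z)/(2*z))/(-40) = (z + (6 + 3*z)/(2*z))*(-1/40) = -z/40 - (6 + 3*z)/(80*z))
h(-71) + 7535 = (-3/80 - 3/40/(-71) - 1/40*(-71)) + 7535 = (-3/80 - 3/40*(-1/71) + 71/40) + 7535 = (-3/80 + 3/2840 + 71/40) + 7535 = 1975/1136 + 7535 = 8561735/1136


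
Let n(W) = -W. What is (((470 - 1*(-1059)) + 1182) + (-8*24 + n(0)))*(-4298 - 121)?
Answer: -11131461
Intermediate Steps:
(((470 - 1*(-1059)) + 1182) + (-8*24 + n(0)))*(-4298 - 121) = (((470 - 1*(-1059)) + 1182) + (-8*24 - 1*0))*(-4298 - 121) = (((470 + 1059) + 1182) + (-192 + 0))*(-4419) = ((1529 + 1182) - 192)*(-4419) = (2711 - 192)*(-4419) = 2519*(-4419) = -11131461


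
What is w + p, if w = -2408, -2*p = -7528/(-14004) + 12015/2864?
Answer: -48336831587/20053728 ≈ -2410.4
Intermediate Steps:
p = -47454563/20053728 (p = -(-7528/(-14004) + 12015/2864)/2 = -(-7528*(-1/14004) + 12015*(1/2864))/2 = -(1882/3501 + 12015/2864)/2 = -1/2*47454563/10026864 = -47454563/20053728 ≈ -2.3664)
w + p = -2408 - 47454563/20053728 = -48336831587/20053728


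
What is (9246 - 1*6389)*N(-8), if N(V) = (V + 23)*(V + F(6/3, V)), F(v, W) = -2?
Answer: -428550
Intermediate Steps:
N(V) = (-2 + V)*(23 + V) (N(V) = (V + 23)*(V - 2) = (23 + V)*(-2 + V) = (-2 + V)*(23 + V))
(9246 - 1*6389)*N(-8) = (9246 - 1*6389)*(-46 + (-8)² + 21*(-8)) = (9246 - 6389)*(-46 + 64 - 168) = 2857*(-150) = -428550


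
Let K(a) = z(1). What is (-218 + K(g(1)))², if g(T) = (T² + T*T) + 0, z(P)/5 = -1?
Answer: 49729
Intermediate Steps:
z(P) = -5 (z(P) = 5*(-1) = -5)
g(T) = 2*T² (g(T) = (T² + T²) + 0 = 2*T² + 0 = 2*T²)
K(a) = -5
(-218 + K(g(1)))² = (-218 - 5)² = (-223)² = 49729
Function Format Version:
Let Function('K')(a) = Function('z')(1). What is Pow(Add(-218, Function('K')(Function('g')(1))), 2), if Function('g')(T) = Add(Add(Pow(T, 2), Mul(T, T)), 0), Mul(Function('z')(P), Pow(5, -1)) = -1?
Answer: 49729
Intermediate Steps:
Function('z')(P) = -5 (Function('z')(P) = Mul(5, -1) = -5)
Function('g')(T) = Mul(2, Pow(T, 2)) (Function('g')(T) = Add(Add(Pow(T, 2), Pow(T, 2)), 0) = Add(Mul(2, Pow(T, 2)), 0) = Mul(2, Pow(T, 2)))
Function('K')(a) = -5
Pow(Add(-218, Function('K')(Function('g')(1))), 2) = Pow(Add(-218, -5), 2) = Pow(-223, 2) = 49729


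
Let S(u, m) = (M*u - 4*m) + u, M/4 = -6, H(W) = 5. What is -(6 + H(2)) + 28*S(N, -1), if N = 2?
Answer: -1187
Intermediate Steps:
M = -24 (M = 4*(-6) = -24)
S(u, m) = -23*u - 4*m (S(u, m) = (-24*u - 4*m) + u = -23*u - 4*m)
-(6 + H(2)) + 28*S(N, -1) = -(6 + 5) + 28*(-23*2 - 4*(-1)) = -1*11 + 28*(-46 + 4) = -11 + 28*(-42) = -11 - 1176 = -1187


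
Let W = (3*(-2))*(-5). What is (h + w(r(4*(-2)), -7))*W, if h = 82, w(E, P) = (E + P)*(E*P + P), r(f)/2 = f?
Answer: -69990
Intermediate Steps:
r(f) = 2*f
w(E, P) = (E + P)*(P + E*P)
W = 30 (W = -6*(-5) = 30)
(h + w(r(4*(-2)), -7))*W = (82 - 7*(2*(4*(-2)) - 7 + (2*(4*(-2)))² + (2*(4*(-2)))*(-7)))*30 = (82 - 7*(2*(-8) - 7 + (2*(-8))² + (2*(-8))*(-7)))*30 = (82 - 7*(-16 - 7 + (-16)² - 16*(-7)))*30 = (82 - 7*(-16 - 7 + 256 + 112))*30 = (82 - 7*345)*30 = (82 - 2415)*30 = -2333*30 = -69990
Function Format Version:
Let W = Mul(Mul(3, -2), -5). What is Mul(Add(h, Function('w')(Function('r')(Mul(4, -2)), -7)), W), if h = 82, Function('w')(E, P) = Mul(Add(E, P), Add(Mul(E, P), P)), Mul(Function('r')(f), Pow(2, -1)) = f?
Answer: -69990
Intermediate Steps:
Function('r')(f) = Mul(2, f)
Function('w')(E, P) = Mul(Add(E, P), Add(P, Mul(E, P)))
W = 30 (W = Mul(-6, -5) = 30)
Mul(Add(h, Function('w')(Function('r')(Mul(4, -2)), -7)), W) = Mul(Add(82, Mul(-7, Add(Mul(2, Mul(4, -2)), -7, Pow(Mul(2, Mul(4, -2)), 2), Mul(Mul(2, Mul(4, -2)), -7)))), 30) = Mul(Add(82, Mul(-7, Add(Mul(2, -8), -7, Pow(Mul(2, -8), 2), Mul(Mul(2, -8), -7)))), 30) = Mul(Add(82, Mul(-7, Add(-16, -7, Pow(-16, 2), Mul(-16, -7)))), 30) = Mul(Add(82, Mul(-7, Add(-16, -7, 256, 112))), 30) = Mul(Add(82, Mul(-7, 345)), 30) = Mul(Add(82, -2415), 30) = Mul(-2333, 30) = -69990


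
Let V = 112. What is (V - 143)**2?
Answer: 961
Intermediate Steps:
(V - 143)**2 = (112 - 143)**2 = (-31)**2 = 961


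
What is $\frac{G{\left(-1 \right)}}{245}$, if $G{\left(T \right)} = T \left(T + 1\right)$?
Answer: $0$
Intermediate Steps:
$G{\left(T \right)} = T \left(1 + T\right)$
$\frac{G{\left(-1 \right)}}{245} = \frac{\left(-1\right) \left(1 - 1\right)}{245} = \left(-1\right) 0 \cdot \frac{1}{245} = 0 \cdot \frac{1}{245} = 0$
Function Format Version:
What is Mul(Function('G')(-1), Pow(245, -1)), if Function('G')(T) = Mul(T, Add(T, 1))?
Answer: 0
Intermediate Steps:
Function('G')(T) = Mul(T, Add(1, T))
Mul(Function('G')(-1), Pow(245, -1)) = Mul(Mul(-1, Add(1, -1)), Pow(245, -1)) = Mul(Mul(-1, 0), Rational(1, 245)) = Mul(0, Rational(1, 245)) = 0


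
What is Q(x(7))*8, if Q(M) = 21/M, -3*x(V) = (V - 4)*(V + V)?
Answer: -12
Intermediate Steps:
x(V) = -2*V*(-4 + V)/3 (x(V) = -(V - 4)*(V + V)/3 = -(-4 + V)*2*V/3 = -2*V*(-4 + V)/3)
Q(x(7))*8 = (21/(((⅔)*7*(4 - 1*7))))*8 = (21/(((⅔)*7*(4 - 7))))*8 = (21/(((⅔)*7*(-3))))*8 = (21/(-14))*8 = (21*(-1/14))*8 = -3/2*8 = -12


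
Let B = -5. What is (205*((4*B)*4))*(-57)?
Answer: 934800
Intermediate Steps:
(205*((4*B)*4))*(-57) = (205*((4*(-5))*4))*(-57) = (205*(-20*4))*(-57) = (205*(-80))*(-57) = -16400*(-57) = 934800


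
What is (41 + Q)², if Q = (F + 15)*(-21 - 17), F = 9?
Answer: 758641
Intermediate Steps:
Q = -912 (Q = (9 + 15)*(-21 - 17) = 24*(-38) = -912)
(41 + Q)² = (41 - 912)² = (-871)² = 758641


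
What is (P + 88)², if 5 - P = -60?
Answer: 23409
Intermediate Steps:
P = 65 (P = 5 - 1*(-60) = 5 + 60 = 65)
(P + 88)² = (65 + 88)² = 153² = 23409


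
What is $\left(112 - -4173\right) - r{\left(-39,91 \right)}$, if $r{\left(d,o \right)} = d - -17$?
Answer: $4307$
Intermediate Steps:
$r{\left(d,o \right)} = 17 + d$ ($r{\left(d,o \right)} = d + 17 = 17 + d$)
$\left(112 - -4173\right) - r{\left(-39,91 \right)} = \left(112 - -4173\right) - \left(17 - 39\right) = \left(112 + 4173\right) - -22 = 4285 + 22 = 4307$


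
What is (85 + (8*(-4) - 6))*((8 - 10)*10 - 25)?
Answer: -2115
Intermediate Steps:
(85 + (8*(-4) - 6))*((8 - 10)*10 - 25) = (85 + (-32 - 6))*(-2*10 - 25) = (85 - 38)*(-20 - 25) = 47*(-45) = -2115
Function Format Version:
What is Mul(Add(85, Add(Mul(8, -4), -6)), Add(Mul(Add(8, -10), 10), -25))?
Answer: -2115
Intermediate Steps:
Mul(Add(85, Add(Mul(8, -4), -6)), Add(Mul(Add(8, -10), 10), -25)) = Mul(Add(85, Add(-32, -6)), Add(Mul(-2, 10), -25)) = Mul(Add(85, -38), Add(-20, -25)) = Mul(47, -45) = -2115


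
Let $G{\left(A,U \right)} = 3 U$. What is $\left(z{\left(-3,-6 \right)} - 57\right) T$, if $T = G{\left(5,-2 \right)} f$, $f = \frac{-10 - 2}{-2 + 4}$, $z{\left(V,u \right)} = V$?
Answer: $-2160$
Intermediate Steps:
$f = -6$ ($f = - \frac{12}{2} = \left(-12\right) \frac{1}{2} = -6$)
$T = 36$ ($T = 3 \left(-2\right) \left(-6\right) = \left(-6\right) \left(-6\right) = 36$)
$\left(z{\left(-3,-6 \right)} - 57\right) T = \left(-3 - 57\right) 36 = \left(-60\right) 36 = -2160$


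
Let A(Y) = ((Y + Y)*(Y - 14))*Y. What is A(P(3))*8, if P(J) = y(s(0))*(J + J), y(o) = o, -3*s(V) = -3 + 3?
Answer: 0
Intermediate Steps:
s(V) = 0 (s(V) = -(-3 + 3)/3 = -⅓*0 = 0)
P(J) = 0 (P(J) = 0*(J + J) = 0*(2*J) = 0)
A(Y) = 2*Y²*(-14 + Y) (A(Y) = ((2*Y)*(-14 + Y))*Y = (2*Y*(-14 + Y))*Y = 2*Y²*(-14 + Y))
A(P(3))*8 = (2*0²*(-14 + 0))*8 = (2*0*(-14))*8 = 0*8 = 0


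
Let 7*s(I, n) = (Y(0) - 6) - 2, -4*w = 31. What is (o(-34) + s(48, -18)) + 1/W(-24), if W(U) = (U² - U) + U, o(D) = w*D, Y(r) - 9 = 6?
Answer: 152353/576 ≈ 264.50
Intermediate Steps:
w = -31/4 (w = -¼*31 = -31/4 ≈ -7.7500)
Y(r) = 15 (Y(r) = 9 + 6 = 15)
s(I, n) = 1 (s(I, n) = ((15 - 6) - 2)/7 = (9 - 2)/7 = (⅐)*7 = 1)
o(D) = -31*D/4
W(U) = U²
(o(-34) + s(48, -18)) + 1/W(-24) = (-31/4*(-34) + 1) + 1/((-24)²) = (527/2 + 1) + 1/576 = 529/2 + 1/576 = 152353/576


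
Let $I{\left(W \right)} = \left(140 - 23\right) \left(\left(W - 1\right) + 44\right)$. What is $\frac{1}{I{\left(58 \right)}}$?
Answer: $\frac{1}{11817} \approx 8.4624 \cdot 10^{-5}$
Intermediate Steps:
$I{\left(W \right)} = 5031 + 117 W$ ($I{\left(W \right)} = 117 \left(\left(-1 + W\right) + 44\right) = 117 \left(43 + W\right) = 5031 + 117 W$)
$\frac{1}{I{\left(58 \right)}} = \frac{1}{5031 + 117 \cdot 58} = \frac{1}{5031 + 6786} = \frac{1}{11817}$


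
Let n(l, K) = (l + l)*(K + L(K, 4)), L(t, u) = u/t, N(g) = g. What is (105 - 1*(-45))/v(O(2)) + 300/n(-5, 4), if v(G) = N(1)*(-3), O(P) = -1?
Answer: -56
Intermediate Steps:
v(G) = -3 (v(G) = 1*(-3) = -3)
n(l, K) = 2*l*(K + 4/K) (n(l, K) = (l + l)*(K + 4/K) = (2*l)*(K + 4/K) = 2*l*(K + 4/K))
(105 - 1*(-45))/v(O(2)) + 300/n(-5, 4) = (105 - 1*(-45))/(-3) + 300/((2*(-5)*(4 + 4²)/4)) = (105 + 45)*(-⅓) + 300/((2*(-5)*(¼)*(4 + 16))) = 150*(-⅓) + 300/((2*(-5)*(¼)*20)) = -50 + 300/(-50) = -50 + 300*(-1/50) = -50 - 6 = -56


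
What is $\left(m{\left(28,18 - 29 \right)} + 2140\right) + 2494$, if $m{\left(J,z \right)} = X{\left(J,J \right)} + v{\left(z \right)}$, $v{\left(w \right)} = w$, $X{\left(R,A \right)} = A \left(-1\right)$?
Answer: $4595$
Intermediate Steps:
$X{\left(R,A \right)} = - A$
$m{\left(J,z \right)} = z - J$ ($m{\left(J,z \right)} = - J + z = z - J$)
$\left(m{\left(28,18 - 29 \right)} + 2140\right) + 2494 = \left(\left(\left(18 - 29\right) - 28\right) + 2140\right) + 2494 = \left(\left(-11 - 28\right) + 2140\right) + 2494 = \left(-39 + 2140\right) + 2494 = 2101 + 2494 = 4595$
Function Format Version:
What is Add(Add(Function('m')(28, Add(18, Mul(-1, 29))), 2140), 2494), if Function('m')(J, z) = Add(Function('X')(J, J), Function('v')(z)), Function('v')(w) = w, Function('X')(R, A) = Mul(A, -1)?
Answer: 4595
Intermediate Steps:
Function('X')(R, A) = Mul(-1, A)
Function('m')(J, z) = Add(z, Mul(-1, J)) (Function('m')(J, z) = Add(Mul(-1, J), z) = Add(z, Mul(-1, J)))
Add(Add(Function('m')(28, Add(18, Mul(-1, 29))), 2140), 2494) = Add(Add(Add(Add(18, Mul(-1, 29)), Mul(-1, 28)), 2140), 2494) = Add(Add(Add(Add(18, -29), -28), 2140), 2494) = Add(Add(Add(-11, -28), 2140), 2494) = Add(Add(-39, 2140), 2494) = Add(2101, 2494) = 4595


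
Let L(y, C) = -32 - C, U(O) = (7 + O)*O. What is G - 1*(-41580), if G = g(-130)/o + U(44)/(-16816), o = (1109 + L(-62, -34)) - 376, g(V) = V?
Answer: 25695749269/617988 ≈ 41580.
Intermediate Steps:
U(O) = O*(7 + O)
o = 735 (o = (1109 + (-32 - 1*(-34))) - 376 = (1109 + (-32 + 34)) - 376 = (1109 + 2) - 376 = 1111 - 376 = 735)
G = -191771/617988 (G = -130/735 + (44*(7 + 44))/(-16816) = -130*1/735 + (44*51)*(-1/16816) = -26/147 + 2244*(-1/16816) = -26/147 - 561/4204 = -191771/617988 ≈ -0.31032)
G - 1*(-41580) = -191771/617988 - 1*(-41580) = -191771/617988 + 41580 = 25695749269/617988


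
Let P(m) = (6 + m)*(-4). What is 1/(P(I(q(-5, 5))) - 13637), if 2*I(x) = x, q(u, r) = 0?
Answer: -1/13661 ≈ -7.3201e-5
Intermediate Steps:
I(x) = x/2
P(m) = -24 - 4*m
1/(P(I(q(-5, 5))) - 13637) = 1/((-24 - 2*0) - 13637) = 1/((-24 - 4*0) - 13637) = 1/((-24 + 0) - 13637) = 1/(-24 - 13637) = 1/(-13661) = -1/13661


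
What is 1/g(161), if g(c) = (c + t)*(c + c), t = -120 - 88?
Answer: -1/15134 ≈ -6.6076e-5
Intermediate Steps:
t = -208
g(c) = 2*c*(-208 + c) (g(c) = (c - 208)*(c + c) = (-208 + c)*(2*c) = 2*c*(-208 + c))
1/g(161) = 1/(2*161*(-208 + 161)) = 1/(2*161*(-47)) = 1/(-15134) = -1/15134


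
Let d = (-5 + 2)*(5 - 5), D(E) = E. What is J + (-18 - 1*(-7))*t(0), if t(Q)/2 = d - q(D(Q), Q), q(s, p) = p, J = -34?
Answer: -34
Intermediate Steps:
d = 0 (d = -3*0 = 0)
t(Q) = -2*Q (t(Q) = 2*(0 - Q) = 2*(-Q) = -2*Q)
J + (-18 - 1*(-7))*t(0) = -34 + (-18 - 1*(-7))*(-2*0) = -34 + (-18 + 7)*0 = -34 - 11*0 = -34 + 0 = -34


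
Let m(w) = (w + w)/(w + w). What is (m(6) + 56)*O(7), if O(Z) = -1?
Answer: -57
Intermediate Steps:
m(w) = 1 (m(w) = (2*w)/((2*w)) = (2*w)*(1/(2*w)) = 1)
(m(6) + 56)*O(7) = (1 + 56)*(-1) = 57*(-1) = -57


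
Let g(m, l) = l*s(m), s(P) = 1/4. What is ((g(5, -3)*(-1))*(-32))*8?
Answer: -192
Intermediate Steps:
s(P) = 1/4
g(m, l) = l/4 (g(m, l) = l*(1/4) = l/4)
((g(5, -3)*(-1))*(-32))*8 = ((((1/4)*(-3))*(-1))*(-32))*8 = (-3/4*(-1)*(-32))*8 = ((3/4)*(-32))*8 = -24*8 = -192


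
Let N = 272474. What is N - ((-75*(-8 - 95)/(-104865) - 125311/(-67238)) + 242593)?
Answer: 14045047076267/470060858 ≈ 29879.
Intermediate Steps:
N - ((-75*(-8 - 95)/(-104865) - 125311/(-67238)) + 242593) = 272474 - ((-75*(-8 - 95)/(-104865) - 125311/(-67238)) + 242593) = 272474 - ((-75*(-103)*(-1/104865) - 125311*(-1/67238)) + 242593) = 272474 - ((7725*(-1/104865) + 125311/67238) + 242593) = 272474 - ((-515/6991 + 125311/67238) + 242593) = 272474 - (841421631/470060858 + 242593) = 272474 - 1*114034315146425/470060858 = 272474 - 114034315146425/470060858 = 14045047076267/470060858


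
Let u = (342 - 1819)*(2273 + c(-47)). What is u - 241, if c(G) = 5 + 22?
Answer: -3397341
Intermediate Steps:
c(G) = 27
u = -3397100 (u = (342 - 1819)*(2273 + 27) = -1477*2300 = -3397100)
u - 241 = -3397100 - 241 = -3397341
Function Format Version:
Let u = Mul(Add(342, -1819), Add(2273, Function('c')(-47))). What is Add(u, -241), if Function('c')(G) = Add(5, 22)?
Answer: -3397341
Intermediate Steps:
Function('c')(G) = 27
u = -3397100 (u = Mul(Add(342, -1819), Add(2273, 27)) = Mul(-1477, 2300) = -3397100)
Add(u, -241) = Add(-3397100, -241) = -3397341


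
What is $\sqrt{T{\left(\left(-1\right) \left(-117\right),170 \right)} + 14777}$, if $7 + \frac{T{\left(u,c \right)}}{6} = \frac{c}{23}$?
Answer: $\frac{5 \sqrt{312731}}{23} \approx 121.57$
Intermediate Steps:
$T{\left(u,c \right)} = -42 + \frac{6 c}{23}$ ($T{\left(u,c \right)} = -42 + 6 \frac{c}{23} = -42 + \frac{6 c}{23}$)
$\sqrt{T{\left(\left(-1\right) \left(-117\right),170 \right)} + 14777} = \sqrt{\left(-42 + \frac{6}{23} \cdot 170\right) + 14777} = \sqrt{\left(-42 + \frac{1020}{23}\right) + 14777} = \sqrt{\frac{54}{23} + 14777} = \sqrt{\frac{339925}{23}} = \frac{5 \sqrt{312731}}{23}$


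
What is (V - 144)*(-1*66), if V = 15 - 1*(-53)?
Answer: 5016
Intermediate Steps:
V = 68 (V = 15 + 53 = 68)
(V - 144)*(-1*66) = (68 - 144)*(-1*66) = -76*(-66) = 5016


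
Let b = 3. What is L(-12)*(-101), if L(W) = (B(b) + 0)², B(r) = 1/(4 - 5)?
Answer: -101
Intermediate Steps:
B(r) = -1 (B(r) = 1/(-1) = -1)
L(W) = 1 (L(W) = (-1 + 0)² = (-1)² = 1)
L(-12)*(-101) = 1*(-101) = -101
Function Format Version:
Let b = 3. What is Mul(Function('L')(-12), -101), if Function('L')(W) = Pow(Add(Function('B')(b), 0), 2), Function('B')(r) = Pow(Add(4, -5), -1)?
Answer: -101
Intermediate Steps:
Function('B')(r) = -1 (Function('B')(r) = Pow(-1, -1) = -1)
Function('L')(W) = 1 (Function('L')(W) = Pow(Add(-1, 0), 2) = Pow(-1, 2) = 1)
Mul(Function('L')(-12), -101) = Mul(1, -101) = -101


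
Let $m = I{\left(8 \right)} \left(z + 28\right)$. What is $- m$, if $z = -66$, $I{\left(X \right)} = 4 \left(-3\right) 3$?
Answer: $-1368$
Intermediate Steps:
$I{\left(X \right)} = -36$ ($I{\left(X \right)} = \left(-12\right) 3 = -36$)
$m = 1368$ ($m = - 36 \left(-66 + 28\right) = \left(-36\right) \left(-38\right) = 1368$)
$- m = \left(-1\right) 1368 = -1368$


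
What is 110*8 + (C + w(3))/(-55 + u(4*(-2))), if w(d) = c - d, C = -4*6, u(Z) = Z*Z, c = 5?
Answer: 7898/9 ≈ 877.56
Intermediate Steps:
u(Z) = Z²
C = -24
w(d) = 5 - d
110*8 + (C + w(3))/(-55 + u(4*(-2))) = 110*8 + (-24 + (5 - 1*3))/(-55 + (4*(-2))²) = 880 + (-24 + (5 - 3))/(-55 + (-8)²) = 880 + (-24 + 2)/(-55 + 64) = 880 - 22/9 = 7898/9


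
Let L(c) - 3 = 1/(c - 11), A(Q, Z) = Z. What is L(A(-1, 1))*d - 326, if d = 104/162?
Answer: -131276/405 ≈ -324.14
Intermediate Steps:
d = 52/81 (d = 104*(1/162) = 52/81 ≈ 0.64198)
L(c) = 3 + 1/(-11 + c) (L(c) = 3 + 1/(c - 11) = 3 + 1/(-11 + c))
L(A(-1, 1))*d - 326 = ((-32 + 3*1)/(-11 + 1))*(52/81) - 326 = ((-32 + 3)/(-10))*(52/81) - 326 = -⅒*(-29)*(52/81) - 326 = (29/10)*(52/81) - 326 = 754/405 - 326 = -131276/405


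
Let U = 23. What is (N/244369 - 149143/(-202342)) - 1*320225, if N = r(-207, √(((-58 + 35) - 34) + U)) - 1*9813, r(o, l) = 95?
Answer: -368228995326473/1149909586 ≈ -3.2022e+5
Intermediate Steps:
N = -9718 (N = 95 - 1*9813 = 95 - 9813 = -9718)
(N/244369 - 149143/(-202342)) - 1*320225 = (-9718/244369 - 149143/(-202342)) - 1*320225 = (-9718*1/244369 - 149143*(-1/202342)) - 320225 = (-226/5683 + 149143/202342) - 320225 = 801850377/1149909586 - 320225 = -368228995326473/1149909586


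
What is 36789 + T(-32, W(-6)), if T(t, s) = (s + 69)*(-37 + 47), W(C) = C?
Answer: 37419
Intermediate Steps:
T(t, s) = 690 + 10*s (T(t, s) = (69 + s)*10 = 690 + 10*s)
36789 + T(-32, W(-6)) = 36789 + (690 + 10*(-6)) = 36789 + (690 - 60) = 36789 + 630 = 37419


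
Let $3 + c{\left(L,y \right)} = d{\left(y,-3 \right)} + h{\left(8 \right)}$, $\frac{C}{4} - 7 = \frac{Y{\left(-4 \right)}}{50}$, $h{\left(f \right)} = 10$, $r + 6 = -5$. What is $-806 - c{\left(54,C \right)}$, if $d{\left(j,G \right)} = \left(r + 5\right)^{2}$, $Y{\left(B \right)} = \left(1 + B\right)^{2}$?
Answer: $-849$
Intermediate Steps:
$r = -11$ ($r = -6 - 5 = -11$)
$d{\left(j,G \right)} = 36$ ($d{\left(j,G \right)} = \left(-11 + 5\right)^{2} = \left(-6\right)^{2} = 36$)
$C = \frac{718}{25}$ ($C = 28 + 4 \frac{\left(1 - 4\right)^{2}}{50} = 28 + 4 \left(-3\right)^{2} \cdot \frac{1}{50} = 28 + 4 \cdot 9 \cdot \frac{1}{50} = 28 + 4 \cdot \frac{9}{50} = 28 + \frac{18}{25} = \frac{718}{25} \approx 28.72$)
$c{\left(L,y \right)} = 43$ ($c{\left(L,y \right)} = -3 + \left(36 + 10\right) = -3 + 46 = 43$)
$-806 - c{\left(54,C \right)} = -806 - 43 = -849$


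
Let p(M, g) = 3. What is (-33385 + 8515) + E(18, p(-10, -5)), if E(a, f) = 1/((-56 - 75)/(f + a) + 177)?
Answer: -89183799/3586 ≈ -24870.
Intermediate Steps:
E(a, f) = 1/(177 - 131/(a + f)) (E(a, f) = 1/(-131/(a + f) + 177) = 1/(177 - 131/(a + f)))
(-33385 + 8515) + E(18, p(-10, -5)) = (-33385 + 8515) + (18 + 3)/(-131 + 177*18 + 177*3) = -24870 + 21/(-131 + 3186 + 531) = -24870 + 21/3586 = -89183799/3586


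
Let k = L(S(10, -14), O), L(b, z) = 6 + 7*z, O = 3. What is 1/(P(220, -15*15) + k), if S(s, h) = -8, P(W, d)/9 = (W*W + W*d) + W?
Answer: -1/7893 ≈ -0.00012669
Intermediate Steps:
P(W, d) = 9*W + 9*W**2 + 9*W*d (P(W, d) = 9*((W*W + W*d) + W) = 9*((W**2 + W*d) + W) = 9*(W + W**2 + W*d) = 9*W + 9*W**2 + 9*W*d)
k = 27 (k = 6 + 7*3 = 6 + 21 = 27)
1/(P(220, -15*15) + k) = 1/(9*220*(1 + 220 - 15*15) + 27) = 1/(9*220*(1 + 220 - 225) + 27) = 1/(9*220*(-4) + 27) = 1/(-7920 + 27) = 1/(-7893) = -1/7893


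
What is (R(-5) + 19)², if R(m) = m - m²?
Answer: 121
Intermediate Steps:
(R(-5) + 19)² = (-5*(1 - 1*(-5)) + 19)² = (-5*(1 + 5) + 19)² = (-5*6 + 19)² = (-30 + 19)² = (-11)² = 121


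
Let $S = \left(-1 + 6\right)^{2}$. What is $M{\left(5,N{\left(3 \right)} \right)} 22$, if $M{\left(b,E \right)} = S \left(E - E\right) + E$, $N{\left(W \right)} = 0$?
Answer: $0$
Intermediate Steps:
$S = 25$ ($S = 5^{2} = 25$)
$M{\left(b,E \right)} = E$ ($M{\left(b,E \right)} = 25 \left(E - E\right) + E = 25 \cdot 0 + E = 0 + E = E$)
$M{\left(5,N{\left(3 \right)} \right)} 22 = 0 \cdot 22 = 0$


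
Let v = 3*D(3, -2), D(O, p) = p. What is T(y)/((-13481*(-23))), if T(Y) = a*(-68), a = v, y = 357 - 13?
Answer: 24/18239 ≈ 0.0013159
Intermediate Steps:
y = 344
v = -6 (v = 3*(-2) = -6)
a = -6
T(Y) = 408 (T(Y) = -6*(-68) = 408)
T(y)/((-13481*(-23))) = 408/((-13481*(-23))) = 408/310063 = 408*(1/310063) = 24/18239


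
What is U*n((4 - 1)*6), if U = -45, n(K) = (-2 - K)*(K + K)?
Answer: 32400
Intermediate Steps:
n(K) = 2*K*(-2 - K) (n(K) = (-2 - K)*(2*K) = 2*K*(-2 - K))
U*n((4 - 1)*6) = -(-90)*(4 - 1)*6*(2 + (4 - 1)*6) = -(-90)*3*6*(2 + 3*6) = -(-90)*18*(2 + 18) = -(-90)*18*20 = -45*(-720) = 32400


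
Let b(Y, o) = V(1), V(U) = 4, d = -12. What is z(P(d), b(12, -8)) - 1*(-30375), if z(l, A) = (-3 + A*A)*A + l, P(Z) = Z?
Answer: 30415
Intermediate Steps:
b(Y, o) = 4
z(l, A) = l + A*(-3 + A²) (z(l, A) = (-3 + A²)*A + l = A*(-3 + A²) + l = l + A*(-3 + A²))
z(P(d), b(12, -8)) - 1*(-30375) = (-12 + 4³ - 3*4) - 1*(-30375) = (-12 + 64 - 12) + 30375 = 40 + 30375 = 30415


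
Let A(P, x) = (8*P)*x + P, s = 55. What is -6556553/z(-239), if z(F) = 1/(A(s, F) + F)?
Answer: 690693519232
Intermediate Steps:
A(P, x) = P + 8*P*x (A(P, x) = 8*P*x + P = P + 8*P*x)
z(F) = 1/(55 + 441*F) (z(F) = 1/(55*(1 + 8*F) + F) = 1/((55 + 440*F) + F) = 1/(55 + 441*F))
-6556553/z(-239) = -6556553/(1/(55 + 441*(-239))) = -6556553/(1/(55 - 105399)) = -6556553/(1/(-105344)) = -6556553/(-1/105344) = -6556553*(-105344) = 690693519232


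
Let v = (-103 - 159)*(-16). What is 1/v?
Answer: 1/4192 ≈ 0.00023855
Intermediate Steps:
v = 4192 (v = -262*(-16) = 4192)
1/v = 1/4192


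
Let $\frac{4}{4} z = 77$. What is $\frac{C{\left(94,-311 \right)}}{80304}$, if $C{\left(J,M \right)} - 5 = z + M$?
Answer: $- \frac{229}{80304} \approx -0.0028517$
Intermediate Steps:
$z = 77$
$C{\left(J,M \right)} = 82 + M$ ($C{\left(J,M \right)} = 5 + \left(77 + M\right) = 82 + M$)
$\frac{C{\left(94,-311 \right)}}{80304} = \frac{82 - 311}{80304} = \left(-229\right) \frac{1}{80304} = - \frac{229}{80304}$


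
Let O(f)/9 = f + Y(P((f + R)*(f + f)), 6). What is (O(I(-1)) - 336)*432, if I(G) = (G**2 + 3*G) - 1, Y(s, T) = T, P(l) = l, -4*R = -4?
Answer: -133488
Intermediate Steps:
R = 1 (R = -1/4*(-4) = 1)
I(G) = -1 + G**2 + 3*G
O(f) = 54 + 9*f (O(f) = 9*(f + 6) = 9*(6 + f) = 54 + 9*f)
(O(I(-1)) - 336)*432 = ((54 + 9*(-1 + (-1)**2 + 3*(-1))) - 336)*432 = ((54 + 9*(-1 + 1 - 3)) - 336)*432 = ((54 + 9*(-3)) - 336)*432 = ((54 - 27) - 336)*432 = (27 - 336)*432 = -309*432 = -133488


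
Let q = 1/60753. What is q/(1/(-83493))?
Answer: -27831/20251 ≈ -1.3743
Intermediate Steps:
q = 1/60753 ≈ 1.6460e-5
q/(1/(-83493)) = 1/(60753*(1/(-83493))) = 1/(60753*(-1/83493)) = (1/60753)*(-83493) = -27831/20251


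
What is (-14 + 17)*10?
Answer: 30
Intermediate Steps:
(-14 + 17)*10 = 3*10 = 30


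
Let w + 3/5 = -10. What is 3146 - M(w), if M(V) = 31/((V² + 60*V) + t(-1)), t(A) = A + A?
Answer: 41342361/13141 ≈ 3146.1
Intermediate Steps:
t(A) = 2*A
w = -53/5 (w = -⅗ - 10 = -53/5 ≈ -10.600)
M(V) = 31/(-2 + V² + 60*V) (M(V) = 31/((V² + 60*V) + 2*(-1)) = 31/((V² + 60*V) - 2) = 31/(-2 + V² + 60*V))
3146 - M(w) = 3146 - 31/(-2 + (-53/5)² + 60*(-53/5)) = 3146 - 31/(-2 + 2809/25 - 636) = 3146 - 31/(-13141/25) = 3146 - 31*(-25)/13141 = 3146 - 1*(-775/13141) = 3146 + 775/13141 = 41342361/13141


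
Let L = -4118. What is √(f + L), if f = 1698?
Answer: 22*I*√5 ≈ 49.193*I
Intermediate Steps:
√(f + L) = √(1698 - 4118) = √(-2420) = 22*I*√5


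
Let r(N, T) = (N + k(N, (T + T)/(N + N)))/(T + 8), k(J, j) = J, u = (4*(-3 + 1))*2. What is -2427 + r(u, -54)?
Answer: -55805/23 ≈ -2426.3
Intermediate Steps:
u = -16 (u = (4*(-2))*2 = -8*2 = -16)
r(N, T) = 2*N/(8 + T) (r(N, T) = (N + N)/(T + 8) = (2*N)/(8 + T) = 2*N/(8 + T))
-2427 + r(u, -54) = -2427 + 2*(-16)/(8 - 54) = -2427 + 2*(-16)/(-46) = -2427 + 2*(-16)*(-1/46) = -2427 + 16/23 = -55805/23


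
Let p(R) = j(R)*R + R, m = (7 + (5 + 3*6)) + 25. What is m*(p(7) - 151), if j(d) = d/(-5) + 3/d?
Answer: -8294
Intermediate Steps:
j(d) = 3/d - d/5 (j(d) = d*(-⅕) + 3/d = -d/5 + 3/d = 3/d - d/5)
m = 55 (m = (7 + (5 + 18)) + 25 = (7 + 23) + 25 = 30 + 25 = 55)
p(R) = R + R*(3/R - R/5) (p(R) = (3/R - R/5)*R + R = R*(3/R - R/5) + R = R + R*(3/R - R/5))
m*(p(7) - 151) = 55*((3 + (⅕)*7*(5 - 1*7)) - 151) = 55*((3 + (⅕)*7*(5 - 7)) - 151) = 55*((3 + (⅕)*7*(-2)) - 151) = 55*((3 - 14/5) - 151) = 55*(⅕ - 151) = 55*(-754/5) = -8294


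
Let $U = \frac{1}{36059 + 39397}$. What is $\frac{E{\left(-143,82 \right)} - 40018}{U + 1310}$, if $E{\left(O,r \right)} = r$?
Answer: $- \frac{3013410816}{98847361} \approx -30.486$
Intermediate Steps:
$U = \frac{1}{75456} \approx 1.3253 \cdot 10^{-5}$
$\frac{E{\left(-143,82 \right)} - 40018}{U + 1310} = \frac{82 - 40018}{\frac{1}{75456} + 1310} = - \frac{39936}{\frac{98847361}{75456}} = \left(-39936\right) \frac{75456}{98847361} = - \frac{3013410816}{98847361}$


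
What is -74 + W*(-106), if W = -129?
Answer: 13600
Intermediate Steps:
-74 + W*(-106) = -74 - 129*(-106) = -74 + 13674 = 13600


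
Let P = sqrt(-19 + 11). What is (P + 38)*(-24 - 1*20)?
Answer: -1672 - 88*I*sqrt(2) ≈ -1672.0 - 124.45*I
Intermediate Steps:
P = 2*I*sqrt(2) (P = sqrt(-8) = 2*I*sqrt(2) ≈ 2.8284*I)
(P + 38)*(-24 - 1*20) = (2*I*sqrt(2) + 38)*(-24 - 1*20) = (38 + 2*I*sqrt(2))*(-24 - 20) = (38 + 2*I*sqrt(2))*(-44) = -1672 - 88*I*sqrt(2)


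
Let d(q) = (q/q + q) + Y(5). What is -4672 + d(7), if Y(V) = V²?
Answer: -4639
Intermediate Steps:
d(q) = 26 + q (d(q) = (q/q + q) + 5² = (1 + q) + 25 = 26 + q)
-4672 + d(7) = -4672 + (26 + 7) = -4672 + 33 = -4639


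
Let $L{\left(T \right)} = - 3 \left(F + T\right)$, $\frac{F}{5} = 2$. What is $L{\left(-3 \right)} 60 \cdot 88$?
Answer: $-110880$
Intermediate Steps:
$F = 10$ ($F = 5 \cdot 2 = 10$)
$L{\left(T \right)} = -30 - 3 T$ ($L{\left(T \right)} = - 3 \left(10 + T\right) = -30 - 3 T$)
$L{\left(-3 \right)} 60 \cdot 88 = \left(-30 - -9\right) 60 \cdot 88 = \left(-30 + 9\right) 60 \cdot 88 = \left(-21\right) 60 \cdot 88 = \left(-1260\right) 88 = -110880$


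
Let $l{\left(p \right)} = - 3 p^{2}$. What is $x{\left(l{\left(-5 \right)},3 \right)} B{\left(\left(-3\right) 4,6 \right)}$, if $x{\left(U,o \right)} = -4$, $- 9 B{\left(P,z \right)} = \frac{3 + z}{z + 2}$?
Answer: $\frac{1}{2} \approx 0.5$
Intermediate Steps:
$B{\left(P,z \right)} = - \frac{3 + z}{9 \left(2 + z\right)}$ ($B{\left(P,z \right)} = - \frac{\left(3 + z\right) \frac{1}{z + 2}}{9} = - \frac{\left(3 + z\right) \frac{1}{2 + z}}{9} = - \frac{\frac{1}{2 + z} \left(3 + z\right)}{9} = - \frac{3 + z}{9 \left(2 + z\right)}$)
$x{\left(l{\left(-5 \right)},3 \right)} B{\left(\left(-3\right) 4,6 \right)} = - 4 \frac{-3 - 6}{9 \left(2 + 6\right)} = - 4 \frac{-3 - 6}{9 \cdot 8} = - 4 \cdot \frac{1}{9} \cdot \frac{1}{8} \left(-9\right) = \left(-4\right) \left(- \frac{1}{8}\right) = \frac{1}{2}$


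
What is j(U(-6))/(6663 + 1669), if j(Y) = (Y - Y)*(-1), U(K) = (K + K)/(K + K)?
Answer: 0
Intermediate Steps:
U(K) = 1 (U(K) = (2*K)/((2*K)) = (2*K)*(1/(2*K)) = 1)
j(Y) = 0 (j(Y) = 0*(-1) = 0)
j(U(-6))/(6663 + 1669) = 0/(6663 + 1669) = 0/8332 = (1/8332)*0 = 0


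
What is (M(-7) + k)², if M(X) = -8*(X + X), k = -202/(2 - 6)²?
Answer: 632025/64 ≈ 9875.4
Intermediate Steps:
k = -101/8 (k = -202/((-4)²) = -202/16 = -202*1/16 = -101/8 ≈ -12.625)
M(X) = -16*X
(M(-7) + k)² = (-16*(-7) - 101/8)² = (112 - 101/8)² = (795/8)² = 632025/64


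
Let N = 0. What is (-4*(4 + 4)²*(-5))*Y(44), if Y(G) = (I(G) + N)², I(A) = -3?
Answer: 11520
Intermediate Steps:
Y(G) = 9 (Y(G) = (-3 + 0)² = (-3)² = 9)
(-4*(4 + 4)²*(-5))*Y(44) = (-4*(4 + 4)²*(-5))*9 = (-4*8²*(-5))*9 = (-4*64*(-5))*9 = -256*(-5)*9 = 1280*9 = 11520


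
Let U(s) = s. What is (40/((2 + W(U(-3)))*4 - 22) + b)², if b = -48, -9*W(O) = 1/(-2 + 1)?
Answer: 9659664/3721 ≈ 2596.0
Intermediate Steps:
W(O) = ⅑ (W(O) = -1/(9*(-2 + 1)) = -⅑/(-1) = -⅑*(-1) = ⅑)
(40/((2 + W(U(-3)))*4 - 22) + b)² = (40/((2 + ⅑)*4 - 22) - 48)² = (40/((19/9)*4 - 22) - 48)² = (40/(76/9 - 22) - 48)² = (40/(-122/9) - 48)² = (40*(-9/122) - 48)² = (-180/61 - 48)² = (-3108/61)² = 9659664/3721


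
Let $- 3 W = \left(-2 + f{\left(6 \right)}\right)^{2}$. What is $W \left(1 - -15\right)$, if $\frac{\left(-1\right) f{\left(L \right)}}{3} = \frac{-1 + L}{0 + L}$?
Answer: $-108$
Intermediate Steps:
$f{\left(L \right)} = - \frac{3 \left(-1 + L\right)}{L}$ ($f{\left(L \right)} = - 3 \frac{-1 + L}{0 + L} = - 3 \frac{-1 + L}{L} = - \frac{3 \left(-1 + L\right)}{L}$)
$W = - \frac{27}{4}$ ($W = - \frac{\left(-2 - \left(3 - \frac{3}{6}\right)\right)^{2}}{3} = - \frac{\left(-2 + \left(-3 + 3 \cdot \frac{1}{6}\right)\right)^{2}}{3} = - \frac{\left(-2 + \left(-3 + \frac{1}{2}\right)\right)^{2}}{3} = - \frac{\left(-2 - \frac{5}{2}\right)^{2}}{3} = - \frac{\left(- \frac{9}{2}\right)^{2}}{3} = \left(- \frac{1}{3}\right) \frac{81}{4} = - \frac{27}{4} \approx -6.75$)
$W \left(1 - -15\right) = - \frac{27 \left(1 - -15\right)}{4} = - \frac{27 \left(1 + 15\right)}{4} = \left(- \frac{27}{4}\right) 16 = -108$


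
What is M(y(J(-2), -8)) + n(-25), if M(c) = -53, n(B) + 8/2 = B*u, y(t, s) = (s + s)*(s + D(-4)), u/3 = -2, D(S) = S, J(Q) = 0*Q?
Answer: 93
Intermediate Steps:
J(Q) = 0
u = -6 (u = 3*(-2) = -6)
y(t, s) = 2*s*(-4 + s) (y(t, s) = (s + s)*(s - 4) = (2*s)*(-4 + s) = 2*s*(-4 + s))
n(B) = -4 - 6*B (n(B) = -4 + B*(-6) = -4 - 6*B)
M(y(J(-2), -8)) + n(-25) = -53 + (-4 - 6*(-25)) = -53 + (-4 + 150) = -53 + 146 = 93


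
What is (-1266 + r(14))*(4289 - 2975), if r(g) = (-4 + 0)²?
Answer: -1642500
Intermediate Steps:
r(g) = 16 (r(g) = (-4)² = 16)
(-1266 + r(14))*(4289 - 2975) = (-1266 + 16)*(4289 - 2975) = -1250*1314 = -1642500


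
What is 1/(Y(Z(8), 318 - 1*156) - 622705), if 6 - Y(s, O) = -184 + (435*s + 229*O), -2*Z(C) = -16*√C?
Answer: -219871/144997475523 + 2320*√2/144997475523 ≈ -1.4938e-6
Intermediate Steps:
Z(C) = 8*√C (Z(C) = -(-8)*√C = 8*√C)
Y(s, O) = 190 - 435*s - 229*O (Y(s, O) = 6 - (-184 + (435*s + 229*O)) = 6 - (-184 + (229*O + 435*s)) = 6 - (-184 + 229*O + 435*s) = 6 + (184 - 435*s - 229*O) = 190 - 435*s - 229*O)
1/(Y(Z(8), 318 - 1*156) - 622705) = 1/((190 - 3480*√8 - 229*(318 - 1*156)) - 622705) = 1/((190 - 3480*2*√2 - 229*(318 - 156)) - 622705) = 1/((190 - 6960*√2 - 229*162) - 622705) = 1/((190 - 6960*√2 - 37098) - 622705) = 1/((-36908 - 6960*√2) - 622705) = 1/(-659613 - 6960*√2)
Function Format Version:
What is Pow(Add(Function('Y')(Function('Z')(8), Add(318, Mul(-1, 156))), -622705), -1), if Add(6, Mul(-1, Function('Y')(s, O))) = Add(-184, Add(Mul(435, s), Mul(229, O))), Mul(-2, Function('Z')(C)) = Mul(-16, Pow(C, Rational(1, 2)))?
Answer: Add(Rational(-219871, 144997475523), Mul(Rational(2320, 144997475523), Pow(2, Rational(1, 2)))) ≈ -1.4938e-6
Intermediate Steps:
Function('Z')(C) = Mul(8, Pow(C, Rational(1, 2))) (Function('Z')(C) = Mul(Rational(-1, 2), Mul(-16, Pow(C, Rational(1, 2)))) = Mul(8, Pow(C, Rational(1, 2))))
Function('Y')(s, O) = Add(190, Mul(-435, s), Mul(-229, O)) (Function('Y')(s, O) = Add(6, Mul(-1, Add(-184, Add(Mul(435, s), Mul(229, O))))) = Add(6, Mul(-1, Add(-184, Add(Mul(229, O), Mul(435, s))))) = Add(6, Mul(-1, Add(-184, Mul(229, O), Mul(435, s)))) = Add(6, Add(184, Mul(-435, s), Mul(-229, O))) = Add(190, Mul(-435, s), Mul(-229, O)))
Pow(Add(Function('Y')(Function('Z')(8), Add(318, Mul(-1, 156))), -622705), -1) = Pow(Add(Add(190, Mul(-435, Mul(8, Pow(8, Rational(1, 2)))), Mul(-229, Add(318, Mul(-1, 156)))), -622705), -1) = Pow(Add(Add(190, Mul(-435, Mul(8, Mul(2, Pow(2, Rational(1, 2))))), Mul(-229, Add(318, -156))), -622705), -1) = Pow(Add(Add(190, Mul(-435, Mul(16, Pow(2, Rational(1, 2)))), Mul(-229, 162)), -622705), -1) = Pow(Add(Add(190, Mul(-6960, Pow(2, Rational(1, 2))), -37098), -622705), -1) = Pow(Add(Add(-36908, Mul(-6960, Pow(2, Rational(1, 2)))), -622705), -1) = Pow(Add(-659613, Mul(-6960, Pow(2, Rational(1, 2)))), -1)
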